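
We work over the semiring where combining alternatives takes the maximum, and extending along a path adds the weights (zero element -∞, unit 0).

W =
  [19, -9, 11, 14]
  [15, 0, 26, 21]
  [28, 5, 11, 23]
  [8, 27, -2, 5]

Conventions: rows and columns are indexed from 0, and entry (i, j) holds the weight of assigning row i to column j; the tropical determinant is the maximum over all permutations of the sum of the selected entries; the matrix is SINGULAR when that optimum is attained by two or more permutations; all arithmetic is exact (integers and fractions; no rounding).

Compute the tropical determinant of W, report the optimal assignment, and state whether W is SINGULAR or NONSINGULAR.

σ = (0, 1, 2, 3): 19 + 0 + 11 + 5 = 35
σ = (0, 1, 3, 2): 19 + 0 + 23 + (-2) = 40
σ = (0, 2, 1, 3): 19 + 26 + 5 + 5 = 55
σ = (0, 2, 3, 1): 19 + 26 + 23 + 27 = 95
σ = (0, 3, 1, 2): 19 + 21 + 5 + (-2) = 43
σ = (0, 3, 2, 1): 19 + 21 + 11 + 27 = 78
σ = (1, 0, 2, 3): (-9) + 15 + 11 + 5 = 22
σ = (1, 0, 3, 2): (-9) + 15 + 23 + (-2) = 27
σ = (1, 2, 0, 3): (-9) + 26 + 28 + 5 = 50
σ = (1, 2, 3, 0): (-9) + 26 + 23 + 8 = 48
σ = (1, 3, 0, 2): (-9) + 21 + 28 + (-2) = 38
σ = (1, 3, 2, 0): (-9) + 21 + 11 + 8 = 31
σ = (2, 0, 1, 3): 11 + 15 + 5 + 5 = 36
σ = (2, 0, 3, 1): 11 + 15 + 23 + 27 = 76
σ = (2, 1, 0, 3): 11 + 0 + 28 + 5 = 44
σ = (2, 1, 3, 0): 11 + 0 + 23 + 8 = 42
σ = (2, 3, 0, 1): 11 + 21 + 28 + 27 = 87
σ = (2, 3, 1, 0): 11 + 21 + 5 + 8 = 45
σ = (3, 0, 1, 2): 14 + 15 + 5 + (-2) = 32
σ = (3, 0, 2, 1): 14 + 15 + 11 + 27 = 67
σ = (3, 1, 0, 2): 14 + 0 + 28 + (-2) = 40
σ = (3, 1, 2, 0): 14 + 0 + 11 + 8 = 33
σ = (3, 2, 0, 1): 14 + 26 + 28 + 27 = 95
σ = (3, 2, 1, 0): 14 + 26 + 5 + 8 = 53
Optimal value attained by: σ = (0, 2, 3, 1).
Answer: det⊕(W) = 95; verdict: SINGULAR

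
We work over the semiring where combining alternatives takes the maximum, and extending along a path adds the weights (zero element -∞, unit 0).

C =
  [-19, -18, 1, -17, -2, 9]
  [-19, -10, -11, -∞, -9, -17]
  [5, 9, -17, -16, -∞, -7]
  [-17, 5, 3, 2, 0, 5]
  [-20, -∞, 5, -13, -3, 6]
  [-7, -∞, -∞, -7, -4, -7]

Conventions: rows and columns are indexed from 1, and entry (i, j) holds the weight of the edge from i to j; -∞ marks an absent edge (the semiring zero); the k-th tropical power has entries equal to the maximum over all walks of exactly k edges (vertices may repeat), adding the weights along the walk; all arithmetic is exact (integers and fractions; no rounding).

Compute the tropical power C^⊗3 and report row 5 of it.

C^⊗2:
  [6, 10, 3, 2, 5, 4]
  [-6, -2, -4, -22, -12, -3]
  [-10, -1, 6, -12, 3, 14]
  [8, 12, 5, 4, 2, 7]
  [10, 14, 2, -1, 2, 3]
  [-14, -2, 1, -5, -7, 2]
C^⊗3:
  [8, 12, 10, 4, 4, 15]
  [1, 5, -5, -10, -7, 3]
  [11, 15, 8, 7, 10, 9]
  [10, 14, 9, 6, 6, 17]
  [7, 11, 11, 1, 8, 19]
  [6, 10, -2, -3, -2, 0]
Answer: row 5 of C^⊗3 = [7, 11, 11, 1, 8, 19]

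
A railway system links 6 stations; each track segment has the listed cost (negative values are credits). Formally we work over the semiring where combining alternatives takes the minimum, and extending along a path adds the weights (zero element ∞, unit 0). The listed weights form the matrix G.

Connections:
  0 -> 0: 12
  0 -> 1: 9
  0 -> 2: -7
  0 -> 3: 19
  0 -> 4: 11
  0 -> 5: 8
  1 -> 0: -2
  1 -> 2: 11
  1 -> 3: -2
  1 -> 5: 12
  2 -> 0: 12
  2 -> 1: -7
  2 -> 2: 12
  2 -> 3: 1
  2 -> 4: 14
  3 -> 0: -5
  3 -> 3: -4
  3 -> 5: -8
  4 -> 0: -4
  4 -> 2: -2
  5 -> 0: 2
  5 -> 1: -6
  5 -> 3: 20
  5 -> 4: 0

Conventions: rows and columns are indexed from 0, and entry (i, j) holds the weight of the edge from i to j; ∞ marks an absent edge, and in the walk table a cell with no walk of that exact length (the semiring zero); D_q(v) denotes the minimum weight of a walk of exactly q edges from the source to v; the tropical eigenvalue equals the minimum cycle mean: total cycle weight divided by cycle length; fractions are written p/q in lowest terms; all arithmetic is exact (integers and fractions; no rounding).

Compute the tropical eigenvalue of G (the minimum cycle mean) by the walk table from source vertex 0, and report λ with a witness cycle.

q=0: [0, ∞, ∞, ∞, ∞, ∞]
q=1: [12, 9, -7, 19, 11, 8]
q=2: [5, -14, 5, -6, 7, 11]
q=3: [-16, -2, -3, -16, 11, -14]
q=4: [-21, -20, -23, -20, -14, -24]
q=5: [-25, -30, -28, -24, -24, -28]
q=6: [-32, -35, -32, -32, -28, -32]
Optimal cycle mean attained by: cycle 0->2->1->0, total (-7) + (-7) + (-2), length 3.
Answer: λ = -16/3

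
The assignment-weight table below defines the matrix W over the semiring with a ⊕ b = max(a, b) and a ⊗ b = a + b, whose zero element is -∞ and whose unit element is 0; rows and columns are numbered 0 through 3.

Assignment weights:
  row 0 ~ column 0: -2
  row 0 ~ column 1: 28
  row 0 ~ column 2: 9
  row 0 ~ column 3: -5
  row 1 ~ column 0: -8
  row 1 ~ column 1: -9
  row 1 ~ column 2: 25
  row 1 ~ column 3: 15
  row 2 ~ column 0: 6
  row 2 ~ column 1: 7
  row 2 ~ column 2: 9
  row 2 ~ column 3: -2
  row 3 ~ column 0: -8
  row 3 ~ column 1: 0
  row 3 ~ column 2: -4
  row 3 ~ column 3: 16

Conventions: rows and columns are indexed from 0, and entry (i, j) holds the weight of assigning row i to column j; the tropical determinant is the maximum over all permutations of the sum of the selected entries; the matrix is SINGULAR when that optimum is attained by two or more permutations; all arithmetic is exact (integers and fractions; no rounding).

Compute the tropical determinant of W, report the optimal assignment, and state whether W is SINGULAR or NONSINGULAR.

σ = (0, 1, 2, 3): (-2) + (-9) + 9 + 16 = 14
σ = (0, 1, 3, 2): (-2) + (-9) + (-2) + (-4) = -17
σ = (0, 2, 1, 3): (-2) + 25 + 7 + 16 = 46
σ = (0, 2, 3, 1): (-2) + 25 + (-2) + 0 = 21
σ = (0, 3, 1, 2): (-2) + 15 + 7 + (-4) = 16
σ = (0, 3, 2, 1): (-2) + 15 + 9 + 0 = 22
σ = (1, 0, 2, 3): 28 + (-8) + 9 + 16 = 45
σ = (1, 0, 3, 2): 28 + (-8) + (-2) + (-4) = 14
σ = (1, 2, 0, 3): 28 + 25 + 6 + 16 = 75
σ = (1, 2, 3, 0): 28 + 25 + (-2) + (-8) = 43
σ = (1, 3, 0, 2): 28 + 15 + 6 + (-4) = 45
σ = (1, 3, 2, 0): 28 + 15 + 9 + (-8) = 44
σ = (2, 0, 1, 3): 9 + (-8) + 7 + 16 = 24
σ = (2, 0, 3, 1): 9 + (-8) + (-2) + 0 = -1
σ = (2, 1, 0, 3): 9 + (-9) + 6 + 16 = 22
σ = (2, 1, 3, 0): 9 + (-9) + (-2) + (-8) = -10
σ = (2, 3, 0, 1): 9 + 15 + 6 + 0 = 30
σ = (2, 3, 1, 0): 9 + 15 + 7 + (-8) = 23
σ = (3, 0, 1, 2): (-5) + (-8) + 7 + (-4) = -10
σ = (3, 0, 2, 1): (-5) + (-8) + 9 + 0 = -4
σ = (3, 1, 0, 2): (-5) + (-9) + 6 + (-4) = -12
σ = (3, 1, 2, 0): (-5) + (-9) + 9 + (-8) = -13
σ = (3, 2, 0, 1): (-5) + 25 + 6 + 0 = 26
σ = (3, 2, 1, 0): (-5) + 25 + 7 + (-8) = 19
Optimal value attained by: σ = (1, 2, 0, 3).
Answer: det⊕(W) = 75; verdict: NONSINGULAR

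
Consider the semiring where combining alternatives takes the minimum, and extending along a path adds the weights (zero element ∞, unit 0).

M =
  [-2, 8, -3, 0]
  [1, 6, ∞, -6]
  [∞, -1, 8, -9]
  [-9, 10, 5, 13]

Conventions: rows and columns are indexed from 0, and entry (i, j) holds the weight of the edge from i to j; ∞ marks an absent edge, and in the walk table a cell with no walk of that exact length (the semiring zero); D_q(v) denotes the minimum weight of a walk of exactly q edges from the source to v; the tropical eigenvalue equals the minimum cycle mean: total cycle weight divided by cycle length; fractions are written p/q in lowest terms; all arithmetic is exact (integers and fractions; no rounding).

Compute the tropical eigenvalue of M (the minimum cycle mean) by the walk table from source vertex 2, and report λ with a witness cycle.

q=0: [∞, ∞, 0, ∞]
q=1: [∞, -1, 8, -9]
q=2: [-18, 1, -4, -7]
q=3: [-20, -10, -21, -18]
q=4: [-27, -22, -23, -30]
Optimal cycle mean attained by: cycle 0->2->3->0, total (-3) + (-9) + (-9), length 3.
Answer: λ = -7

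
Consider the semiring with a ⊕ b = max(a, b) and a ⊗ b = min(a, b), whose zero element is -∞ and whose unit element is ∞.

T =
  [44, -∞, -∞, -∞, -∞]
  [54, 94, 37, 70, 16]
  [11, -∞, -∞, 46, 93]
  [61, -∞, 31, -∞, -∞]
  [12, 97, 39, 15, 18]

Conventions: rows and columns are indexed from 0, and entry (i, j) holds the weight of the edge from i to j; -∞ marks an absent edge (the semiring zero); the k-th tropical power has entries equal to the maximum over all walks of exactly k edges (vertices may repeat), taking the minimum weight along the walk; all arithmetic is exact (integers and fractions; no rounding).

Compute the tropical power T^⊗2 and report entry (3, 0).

T^⊗2:
  [44, -∞, -∞, -∞, -∞]
  [61, 94, 37, 70, 37]
  [46, 93, 39, 15, 18]
  [44, -∞, -∞, 31, 31]
  [54, 94, 37, 70, 39]
Key observation: the optimum is the walk 3->0->0, with weight 61 min 44 = 44.
Optimal value attained by: walk 3->0->0.
Answer: (T^⊗2)[3][0] = 44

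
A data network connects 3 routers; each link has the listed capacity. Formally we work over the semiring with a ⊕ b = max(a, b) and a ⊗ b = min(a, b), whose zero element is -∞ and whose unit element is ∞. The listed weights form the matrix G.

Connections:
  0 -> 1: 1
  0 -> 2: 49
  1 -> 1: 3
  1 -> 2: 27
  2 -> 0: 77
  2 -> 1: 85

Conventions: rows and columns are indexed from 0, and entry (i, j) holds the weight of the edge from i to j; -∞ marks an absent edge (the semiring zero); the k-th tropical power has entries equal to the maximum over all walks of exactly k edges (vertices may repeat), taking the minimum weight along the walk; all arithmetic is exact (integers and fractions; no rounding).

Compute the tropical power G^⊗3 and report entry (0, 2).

G^⊗2:
  [49, 49, 1]
  [27, 27, 3]
  [-∞, 3, 49]
G^⊗3:
  [1, 3, 49]
  [3, 3, 27]
  [49, 49, 3]
Key observation: the optimum is the walk 0->2->0->2, with weight 49 min 77 min 49 = 49.
Optimal value attained by: walk 0->2->0->2.
Answer: (G^⊗3)[0][2] = 49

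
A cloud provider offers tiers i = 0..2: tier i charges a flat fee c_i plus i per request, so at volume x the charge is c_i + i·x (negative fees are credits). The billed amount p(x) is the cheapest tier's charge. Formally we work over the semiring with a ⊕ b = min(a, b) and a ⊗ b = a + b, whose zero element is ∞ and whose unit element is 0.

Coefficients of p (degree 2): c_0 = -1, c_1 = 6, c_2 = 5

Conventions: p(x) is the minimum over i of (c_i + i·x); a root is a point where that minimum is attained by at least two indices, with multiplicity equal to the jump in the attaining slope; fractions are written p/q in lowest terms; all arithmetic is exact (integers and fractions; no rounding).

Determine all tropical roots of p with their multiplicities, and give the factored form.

hull edge (i=0, c=-1) to (i=2, c=5): slope 3, span 2
Factored form: p(x) = 5 ⊗ (x ⊕ (-3)) ⊗ (x ⊕ (-3))
Answer: roots = -3 (mult 2)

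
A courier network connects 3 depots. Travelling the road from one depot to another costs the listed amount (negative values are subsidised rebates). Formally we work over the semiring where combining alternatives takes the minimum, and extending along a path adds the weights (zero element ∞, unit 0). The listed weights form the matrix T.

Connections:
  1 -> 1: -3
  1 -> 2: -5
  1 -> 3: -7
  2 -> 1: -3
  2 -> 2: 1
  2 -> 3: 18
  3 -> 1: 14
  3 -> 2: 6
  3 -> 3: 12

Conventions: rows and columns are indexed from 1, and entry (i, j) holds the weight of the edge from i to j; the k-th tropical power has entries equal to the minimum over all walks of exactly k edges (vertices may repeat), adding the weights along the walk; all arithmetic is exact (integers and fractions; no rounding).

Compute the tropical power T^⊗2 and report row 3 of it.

T^⊗2:
  [-8, -8, -10]
  [-6, -8, -10]
  [3, 7, 7]
Answer: row 3 of T^⊗2 = [3, 7, 7]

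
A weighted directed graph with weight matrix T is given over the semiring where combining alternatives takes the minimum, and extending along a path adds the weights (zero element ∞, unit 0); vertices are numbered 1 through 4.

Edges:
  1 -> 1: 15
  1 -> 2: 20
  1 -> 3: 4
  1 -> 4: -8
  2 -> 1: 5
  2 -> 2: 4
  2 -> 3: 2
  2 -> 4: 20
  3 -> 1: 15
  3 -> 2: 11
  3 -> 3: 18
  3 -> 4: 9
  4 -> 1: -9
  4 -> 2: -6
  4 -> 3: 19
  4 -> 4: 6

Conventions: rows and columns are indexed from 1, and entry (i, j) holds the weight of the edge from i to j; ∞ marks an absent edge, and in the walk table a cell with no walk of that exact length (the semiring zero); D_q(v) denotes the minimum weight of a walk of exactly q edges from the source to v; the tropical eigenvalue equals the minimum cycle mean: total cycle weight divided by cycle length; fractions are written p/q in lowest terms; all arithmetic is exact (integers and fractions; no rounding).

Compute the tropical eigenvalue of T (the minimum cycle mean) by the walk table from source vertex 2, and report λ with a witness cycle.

q=0: [∞, 0, ∞, ∞]
q=1: [5, 4, 2, 20]
q=2: [9, 8, 6, -3]
q=3: [-12, -9, 10, 1]
q=4: [-8, -5, -8, -20]
Optimal cycle mean attained by: cycle 1->4->1, total (-8) + (-9), length 2.
Answer: λ = -17/2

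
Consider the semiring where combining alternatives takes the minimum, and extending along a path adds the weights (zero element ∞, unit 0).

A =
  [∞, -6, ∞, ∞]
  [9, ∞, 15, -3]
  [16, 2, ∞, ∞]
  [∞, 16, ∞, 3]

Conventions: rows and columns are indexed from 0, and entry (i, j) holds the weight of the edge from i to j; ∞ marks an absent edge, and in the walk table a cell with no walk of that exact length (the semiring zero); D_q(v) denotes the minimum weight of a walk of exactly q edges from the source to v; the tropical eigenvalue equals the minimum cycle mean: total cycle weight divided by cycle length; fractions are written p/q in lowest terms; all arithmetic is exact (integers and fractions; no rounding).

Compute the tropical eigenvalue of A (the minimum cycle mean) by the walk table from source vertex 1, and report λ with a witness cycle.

q=0: [∞, 0, ∞, ∞]
q=1: [9, ∞, 15, -3]
q=2: [31, 3, ∞, 0]
q=3: [12, 16, 18, 0]
q=4: [25, 6, 31, 3]
Optimal cycle mean attained by: cycle 0->1->0, total (-6) + 9, length 2.
Answer: λ = 3/2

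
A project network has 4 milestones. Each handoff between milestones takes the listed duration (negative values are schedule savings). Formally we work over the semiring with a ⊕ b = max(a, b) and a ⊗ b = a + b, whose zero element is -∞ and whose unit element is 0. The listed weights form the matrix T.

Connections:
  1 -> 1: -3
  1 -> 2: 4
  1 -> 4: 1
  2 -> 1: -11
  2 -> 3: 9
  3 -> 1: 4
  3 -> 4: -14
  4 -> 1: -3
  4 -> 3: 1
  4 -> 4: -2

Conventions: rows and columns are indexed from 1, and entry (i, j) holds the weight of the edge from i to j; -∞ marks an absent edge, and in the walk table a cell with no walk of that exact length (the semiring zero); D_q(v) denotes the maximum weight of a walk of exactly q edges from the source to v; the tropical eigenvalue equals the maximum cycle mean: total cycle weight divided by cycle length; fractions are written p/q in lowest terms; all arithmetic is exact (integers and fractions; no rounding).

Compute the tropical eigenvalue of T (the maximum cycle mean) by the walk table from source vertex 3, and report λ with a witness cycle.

q=0: [-∞, -∞, 0, -∞]
q=1: [4, -∞, -∞, -14]
q=2: [1, 8, -13, 5]
q=3: [2, 5, 17, 3]
q=4: [21, 6, 14, 3]
Optimal cycle mean attained by: cycle 1->2->3->1, total 4 + 9 + 4, length 3.
Answer: λ = 17/3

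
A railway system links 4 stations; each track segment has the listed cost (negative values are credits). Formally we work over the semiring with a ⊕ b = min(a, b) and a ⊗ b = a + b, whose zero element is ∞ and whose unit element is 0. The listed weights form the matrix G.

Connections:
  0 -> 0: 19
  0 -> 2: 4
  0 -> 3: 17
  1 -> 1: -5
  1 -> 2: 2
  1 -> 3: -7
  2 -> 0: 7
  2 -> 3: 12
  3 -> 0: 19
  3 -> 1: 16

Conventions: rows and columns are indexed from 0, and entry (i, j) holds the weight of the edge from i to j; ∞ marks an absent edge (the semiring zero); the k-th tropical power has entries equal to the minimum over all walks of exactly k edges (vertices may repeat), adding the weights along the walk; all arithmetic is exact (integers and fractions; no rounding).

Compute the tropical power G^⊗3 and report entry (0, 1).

G^⊗2:
  [11, 33, 23, 16]
  [9, -10, -3, -12]
  [26, 28, 11, 24]
  [38, 11, 18, 9]
G^⊗3:
  [30, 28, 15, 26]
  [4, -15, -8, -17]
  [18, 23, 30, 21]
  [25, 6, 13, 4]
Key observation: the optimum is the walk 0->3->1->1, with weight 17 + 16 + (-5) = 28.
Optimal value attained by: walk 0->3->1->1.
Answer: (G^⊗3)[0][1] = 28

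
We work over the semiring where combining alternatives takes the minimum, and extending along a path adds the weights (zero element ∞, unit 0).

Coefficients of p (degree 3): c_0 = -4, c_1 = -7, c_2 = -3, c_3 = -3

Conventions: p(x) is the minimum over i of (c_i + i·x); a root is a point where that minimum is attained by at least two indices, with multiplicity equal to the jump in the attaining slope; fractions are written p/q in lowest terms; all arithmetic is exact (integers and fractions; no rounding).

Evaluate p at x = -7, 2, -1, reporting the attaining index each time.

p(-7) = min(-4+0·(-7)=-4, -7+1·(-7)=-14, -3+2·(-7)=-17, -3+3·(-7)=-24) = -24 (attained by i=3)
p(2) = min(-4+0·2=-4, -7+1·2=-5, -3+2·2=1, -3+3·2=3) = -5 (attained by i=1)
p(-1) = min(-4+0·(-1)=-4, -7+1·(-1)=-8, -3+2·(-1)=-5, -3+3·(-1)=-6) = -8 (attained by i=1)
Answer: p(-7) = -24; p(2) = -5; p(-1) = -8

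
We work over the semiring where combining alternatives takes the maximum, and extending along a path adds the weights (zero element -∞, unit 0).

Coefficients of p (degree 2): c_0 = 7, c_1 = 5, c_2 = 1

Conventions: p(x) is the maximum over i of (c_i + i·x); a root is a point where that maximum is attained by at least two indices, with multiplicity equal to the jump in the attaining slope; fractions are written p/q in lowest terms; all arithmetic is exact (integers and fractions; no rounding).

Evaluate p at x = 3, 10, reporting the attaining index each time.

p(3) = max(7+0·3=7, 5+1·3=8, 1+2·3=7) = 8 (attained by i=1)
p(10) = max(7+0·10=7, 5+1·10=15, 1+2·10=21) = 21 (attained by i=2)
Answer: p(3) = 8; p(10) = 21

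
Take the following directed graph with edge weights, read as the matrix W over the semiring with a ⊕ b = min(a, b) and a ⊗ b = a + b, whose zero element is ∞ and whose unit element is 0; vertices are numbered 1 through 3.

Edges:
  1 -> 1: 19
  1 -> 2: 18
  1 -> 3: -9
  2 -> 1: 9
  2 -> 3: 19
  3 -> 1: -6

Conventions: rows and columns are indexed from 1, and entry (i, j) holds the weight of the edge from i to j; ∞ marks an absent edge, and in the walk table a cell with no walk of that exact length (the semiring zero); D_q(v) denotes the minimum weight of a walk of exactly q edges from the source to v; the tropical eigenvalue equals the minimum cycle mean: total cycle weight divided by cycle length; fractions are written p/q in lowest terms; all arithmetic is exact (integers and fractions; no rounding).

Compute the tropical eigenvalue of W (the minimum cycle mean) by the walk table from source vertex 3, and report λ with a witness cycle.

q=0: [∞, ∞, 0]
q=1: [-6, ∞, ∞]
q=2: [13, 12, -15]
q=3: [-21, 31, 4]
Optimal cycle mean attained by: cycle 1->3->1, total (-9) + (-6), length 2.
Answer: λ = -15/2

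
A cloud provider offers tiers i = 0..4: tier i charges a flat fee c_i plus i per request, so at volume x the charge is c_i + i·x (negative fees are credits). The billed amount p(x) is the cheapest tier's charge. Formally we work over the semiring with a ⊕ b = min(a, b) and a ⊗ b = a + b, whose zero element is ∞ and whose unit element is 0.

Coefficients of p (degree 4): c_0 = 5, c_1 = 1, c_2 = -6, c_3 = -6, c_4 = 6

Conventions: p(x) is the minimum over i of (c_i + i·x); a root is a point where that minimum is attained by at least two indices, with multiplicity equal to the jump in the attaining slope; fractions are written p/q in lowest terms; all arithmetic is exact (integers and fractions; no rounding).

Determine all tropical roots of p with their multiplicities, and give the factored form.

hull edge (i=0, c=5) to (i=2, c=-6): slope -11/2, span 2
hull edge (i=2, c=-6) to (i=3, c=-6): slope 0, span 1
hull edge (i=3, c=-6) to (i=4, c=6): slope 12, span 1
Factored form: p(x) = 6 ⊗ (x ⊕ (-12)) ⊗ (x ⊕ 0) ⊗ (x ⊕ 11/2) ⊗ (x ⊕ 11/2)
Answer: roots = -12 (mult 1), 0 (mult 1), 11/2 (mult 2)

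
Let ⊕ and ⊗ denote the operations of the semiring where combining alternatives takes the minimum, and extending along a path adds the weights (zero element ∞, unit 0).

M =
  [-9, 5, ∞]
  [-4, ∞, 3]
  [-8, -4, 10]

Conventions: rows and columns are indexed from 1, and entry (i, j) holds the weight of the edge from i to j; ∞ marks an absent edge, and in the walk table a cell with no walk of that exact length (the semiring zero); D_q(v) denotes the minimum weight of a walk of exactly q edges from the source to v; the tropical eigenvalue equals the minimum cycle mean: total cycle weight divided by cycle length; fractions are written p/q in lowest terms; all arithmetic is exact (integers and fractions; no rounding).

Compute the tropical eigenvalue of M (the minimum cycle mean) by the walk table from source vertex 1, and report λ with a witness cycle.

q=0: [0, ∞, ∞]
q=1: [-9, 5, ∞]
q=2: [-18, -4, 8]
q=3: [-27, -13, -1]
Optimal cycle mean attained by: cycle 1->1, total (-9), length 1.
Answer: λ = -9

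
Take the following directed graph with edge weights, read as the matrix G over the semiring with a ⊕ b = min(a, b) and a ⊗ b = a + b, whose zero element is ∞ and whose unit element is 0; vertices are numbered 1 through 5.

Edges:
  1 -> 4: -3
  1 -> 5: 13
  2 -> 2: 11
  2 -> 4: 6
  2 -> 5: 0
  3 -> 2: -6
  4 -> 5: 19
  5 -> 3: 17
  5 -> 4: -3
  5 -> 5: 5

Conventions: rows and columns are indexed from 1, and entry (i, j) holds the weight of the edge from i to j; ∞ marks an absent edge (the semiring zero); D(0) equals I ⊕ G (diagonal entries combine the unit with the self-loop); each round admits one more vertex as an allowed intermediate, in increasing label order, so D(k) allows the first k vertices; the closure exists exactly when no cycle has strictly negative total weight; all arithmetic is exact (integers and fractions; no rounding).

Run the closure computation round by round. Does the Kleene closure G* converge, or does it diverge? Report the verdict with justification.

D(0):
  [0, ∞, ∞, -3, 13]
  [∞, 0, ∞, 6, 0]
  [∞, -6, 0, ∞, ∞]
  [∞, ∞, ∞, 0, 19]
  [∞, ∞, 17, -3, 0]
D(1):
  [0, ∞, ∞, -3, 13]
  [∞, 0, ∞, 6, 0]
  [∞, -6, 0, ∞, ∞]
  [∞, ∞, ∞, 0, 19]
  [∞, ∞, 17, -3, 0]
D(2):
  [0, ∞, ∞, -3, 13]
  [∞, 0, ∞, 6, 0]
  [∞, -6, 0, 0, -6]
  [∞, ∞, ∞, 0, 19]
  [∞, ∞, 17, -3, 0]
D(3):
  [0, ∞, ∞, -3, 13]
  [∞, 0, ∞, 6, 0]
  [∞, -6, 0, 0, -6]
  [∞, ∞, ∞, 0, 19]
  [∞, 11, 17, -3, 0]
D(4):
  [0, ∞, ∞, -3, 13]
  [∞, 0, ∞, 6, 0]
  [∞, -6, 0, 0, -6]
  [∞, ∞, ∞, 0, 19]
  [∞, 11, 17, -3, 0]
D(5):
  [0, 24, 30, -3, 13]
  [∞, 0, 17, -3, 0]
  [∞, -6, 0, -9, -6]
  [∞, 30, 36, 0, 19]
  [∞, 11, 17, -3, 0]
Key observation: every diagonal entry stays at the unit through all rounds, so no improving cycle exists.
Answer: CONVERGES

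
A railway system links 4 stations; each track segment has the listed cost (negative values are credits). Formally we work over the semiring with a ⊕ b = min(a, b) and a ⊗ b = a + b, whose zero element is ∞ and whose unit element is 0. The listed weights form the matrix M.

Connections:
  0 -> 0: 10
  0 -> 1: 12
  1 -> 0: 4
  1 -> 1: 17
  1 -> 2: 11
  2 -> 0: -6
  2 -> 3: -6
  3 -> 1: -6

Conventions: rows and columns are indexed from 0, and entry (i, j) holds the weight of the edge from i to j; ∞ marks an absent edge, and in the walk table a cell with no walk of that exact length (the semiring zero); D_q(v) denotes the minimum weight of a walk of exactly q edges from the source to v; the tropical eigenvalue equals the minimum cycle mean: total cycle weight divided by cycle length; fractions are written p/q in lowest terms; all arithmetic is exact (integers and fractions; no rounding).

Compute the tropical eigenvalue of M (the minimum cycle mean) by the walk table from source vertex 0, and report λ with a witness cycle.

q=0: [0, ∞, ∞, ∞]
q=1: [10, 12, ∞, ∞]
q=2: [16, 22, 23, ∞]
q=3: [17, 28, 33, 17]
q=4: [27, 11, 39, 27]
Optimal cycle mean attained by: cycle 1->2->3->1, total 11 + (-6) + (-6), length 3.
Answer: λ = -1/3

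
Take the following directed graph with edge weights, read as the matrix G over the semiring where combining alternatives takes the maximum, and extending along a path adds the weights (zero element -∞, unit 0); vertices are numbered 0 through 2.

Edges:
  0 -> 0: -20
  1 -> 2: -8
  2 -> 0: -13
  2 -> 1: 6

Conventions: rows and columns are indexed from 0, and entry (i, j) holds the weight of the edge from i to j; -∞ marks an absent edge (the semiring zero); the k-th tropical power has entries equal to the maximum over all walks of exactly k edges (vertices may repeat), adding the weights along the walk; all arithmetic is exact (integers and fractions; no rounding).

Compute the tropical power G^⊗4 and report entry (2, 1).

G^⊗2:
  [-40, -∞, -∞]
  [-21, -2, -∞]
  [-33, -∞, -2]
G^⊗3:
  [-60, -∞, -∞]
  [-41, -∞, -10]
  [-15, 4, -∞]
G^⊗4:
  [-80, -∞, -∞]
  [-23, -4, -∞]
  [-35, -∞, -4]
Key observation: no walk of exactly 4 edges connects these vertices, so the entry is the semiring zero.
Answer: (G^⊗4)[2][1] = -∞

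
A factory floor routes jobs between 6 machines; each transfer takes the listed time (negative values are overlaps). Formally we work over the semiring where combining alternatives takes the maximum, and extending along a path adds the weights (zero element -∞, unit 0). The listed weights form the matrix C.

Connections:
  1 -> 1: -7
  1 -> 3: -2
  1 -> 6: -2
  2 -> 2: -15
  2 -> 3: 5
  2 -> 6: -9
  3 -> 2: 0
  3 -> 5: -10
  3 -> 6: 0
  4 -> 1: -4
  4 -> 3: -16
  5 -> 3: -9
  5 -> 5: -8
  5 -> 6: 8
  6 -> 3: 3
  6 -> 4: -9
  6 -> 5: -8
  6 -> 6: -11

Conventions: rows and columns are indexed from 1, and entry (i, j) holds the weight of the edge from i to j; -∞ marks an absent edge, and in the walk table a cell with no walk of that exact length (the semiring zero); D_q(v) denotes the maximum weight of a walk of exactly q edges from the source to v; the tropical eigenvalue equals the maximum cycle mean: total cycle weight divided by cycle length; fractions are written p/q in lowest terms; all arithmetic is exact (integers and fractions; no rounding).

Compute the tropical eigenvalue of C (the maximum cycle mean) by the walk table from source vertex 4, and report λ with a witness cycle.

q=0: [-∞, -∞, -∞, 0, -∞, -∞]
q=1: [-4, -∞, -16, -∞, -∞, -∞]
q=2: [-11, -16, -6, -∞, -26, -6]
q=3: [-18, -6, -3, -15, -14, -6]
q=4: [-19, -3, -1, -15, -13, -3]
q=5: [-19, -1, 2, -12, -11, -1]
q=6: [-16, 2, 4, -10, -8, 2]
Optimal cycle mean attained by: cycle 2->3->2, total 5 + 0, length 2.
Answer: λ = 5/2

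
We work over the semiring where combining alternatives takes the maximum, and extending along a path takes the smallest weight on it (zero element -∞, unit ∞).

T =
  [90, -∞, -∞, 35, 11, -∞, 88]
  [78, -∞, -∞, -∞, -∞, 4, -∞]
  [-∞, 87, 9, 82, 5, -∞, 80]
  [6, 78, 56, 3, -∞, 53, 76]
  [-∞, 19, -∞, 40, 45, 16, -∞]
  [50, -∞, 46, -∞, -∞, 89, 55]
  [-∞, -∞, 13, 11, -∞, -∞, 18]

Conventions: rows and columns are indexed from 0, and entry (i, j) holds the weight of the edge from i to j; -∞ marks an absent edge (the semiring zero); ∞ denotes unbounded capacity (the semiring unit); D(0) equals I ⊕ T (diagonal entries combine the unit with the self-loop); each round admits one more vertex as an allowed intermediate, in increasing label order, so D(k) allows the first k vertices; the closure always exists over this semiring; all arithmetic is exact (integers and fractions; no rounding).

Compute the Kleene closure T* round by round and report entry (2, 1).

D(0):
  [∞, -∞, -∞, 35, 11, -∞, 88]
  [78, ∞, -∞, -∞, -∞, 4, -∞]
  [-∞, 87, ∞, 82, 5, -∞, 80]
  [6, 78, 56, ∞, -∞, 53, 76]
  [-∞, 19, -∞, 40, ∞, 16, -∞]
  [50, -∞, 46, -∞, -∞, ∞, 55]
  [-∞, -∞, 13, 11, -∞, -∞, ∞]
D(1):
  [∞, -∞, -∞, 35, 11, -∞, 88]
  [78, ∞, -∞, 35, 11, 4, 78]
  [-∞, 87, ∞, 82, 5, -∞, 80]
  [6, 78, 56, ∞, 6, 53, 76]
  [-∞, 19, -∞, 40, ∞, 16, -∞]
  [50, -∞, 46, 35, 11, ∞, 55]
  [-∞, -∞, 13, 11, -∞, -∞, ∞]
D(2):
  [∞, -∞, -∞, 35, 11, -∞, 88]
  [78, ∞, -∞, 35, 11, 4, 78]
  [78, 87, ∞, 82, 11, 4, 80]
  [78, 78, 56, ∞, 11, 53, 78]
  [19, 19, -∞, 40, ∞, 16, 19]
  [50, -∞, 46, 35, 11, ∞, 55]
  [-∞, -∞, 13, 11, -∞, -∞, ∞]
D(3):
  [∞, -∞, -∞, 35, 11, -∞, 88]
  [78, ∞, -∞, 35, 11, 4, 78]
  [78, 87, ∞, 82, 11, 4, 80]
  [78, 78, 56, ∞, 11, 53, 78]
  [19, 19, -∞, 40, ∞, 16, 19]
  [50, 46, 46, 46, 11, ∞, 55]
  [13, 13, 13, 13, 11, 4, ∞]
D(4):
  [∞, 35, 35, 35, 11, 35, 88]
  [78, ∞, 35, 35, 11, 35, 78]
  [78, 87, ∞, 82, 11, 53, 80]
  [78, 78, 56, ∞, 11, 53, 78]
  [40, 40, 40, 40, ∞, 40, 40]
  [50, 46, 46, 46, 11, ∞, 55]
  [13, 13, 13, 13, 11, 13, ∞]
D(5):
  [∞, 35, 35, 35, 11, 35, 88]
  [78, ∞, 35, 35, 11, 35, 78]
  [78, 87, ∞, 82, 11, 53, 80]
  [78, 78, 56, ∞, 11, 53, 78]
  [40, 40, 40, 40, ∞, 40, 40]
  [50, 46, 46, 46, 11, ∞, 55]
  [13, 13, 13, 13, 11, 13, ∞]
D(6):
  [∞, 35, 35, 35, 11, 35, 88]
  [78, ∞, 35, 35, 11, 35, 78]
  [78, 87, ∞, 82, 11, 53, 80]
  [78, 78, 56, ∞, 11, 53, 78]
  [40, 40, 40, 40, ∞, 40, 40]
  [50, 46, 46, 46, 11, ∞, 55]
  [13, 13, 13, 13, 11, 13, ∞]
D(7):
  [∞, 35, 35, 35, 11, 35, 88]
  [78, ∞, 35, 35, 11, 35, 78]
  [78, 87, ∞, 82, 11, 53, 80]
  [78, 78, 56, ∞, 11, 53, 78]
  [40, 40, 40, 40, ∞, 40, 40]
  [50, 46, 46, 46, 11, ∞, 55]
  [13, 13, 13, 13, 11, 13, ∞]
Answer: T*[2][1] = 87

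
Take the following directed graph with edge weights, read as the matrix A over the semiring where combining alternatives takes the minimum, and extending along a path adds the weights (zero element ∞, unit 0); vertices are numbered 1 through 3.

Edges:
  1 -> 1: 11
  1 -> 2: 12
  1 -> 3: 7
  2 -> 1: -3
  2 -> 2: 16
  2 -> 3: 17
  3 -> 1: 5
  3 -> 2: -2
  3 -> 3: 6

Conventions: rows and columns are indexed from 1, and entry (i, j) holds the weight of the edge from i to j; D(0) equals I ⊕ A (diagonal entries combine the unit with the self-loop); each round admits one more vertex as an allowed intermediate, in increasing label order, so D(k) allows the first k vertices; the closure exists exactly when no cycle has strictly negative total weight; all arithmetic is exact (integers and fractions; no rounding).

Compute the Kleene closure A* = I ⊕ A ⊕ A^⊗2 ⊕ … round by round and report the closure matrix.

D(0):
  [0, 12, 7]
  [-3, 0, 17]
  [5, -2, 0]
D(1):
  [0, 12, 7]
  [-3, 0, 4]
  [5, -2, 0]
D(2):
  [0, 12, 7]
  [-3, 0, 4]
  [-5, -2, 0]
D(3):
  [0, 5, 7]
  [-3, 0, 4]
  [-5, -2, 0]
Answer: A* = [[0, 5, 7], [-3, 0, 4], [-5, -2, 0]]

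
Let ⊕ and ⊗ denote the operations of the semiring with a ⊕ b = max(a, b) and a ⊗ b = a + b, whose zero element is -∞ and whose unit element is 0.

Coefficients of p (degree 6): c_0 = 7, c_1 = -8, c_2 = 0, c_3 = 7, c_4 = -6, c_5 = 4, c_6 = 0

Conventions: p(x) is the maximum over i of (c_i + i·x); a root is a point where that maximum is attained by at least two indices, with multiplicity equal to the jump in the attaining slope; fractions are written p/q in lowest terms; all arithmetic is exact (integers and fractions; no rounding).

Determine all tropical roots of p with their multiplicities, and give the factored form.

hull edge (i=0, c=7) to (i=3, c=7): slope 0, span 3
hull edge (i=3, c=7) to (i=5, c=4): slope -3/2, span 2
hull edge (i=5, c=4) to (i=6, c=0): slope -4, span 1
Factored form: p(x) = 0 ⊗ (x ⊕ 0) ⊗ (x ⊕ 0) ⊗ (x ⊕ 0) ⊗ (x ⊕ 3/2) ⊗ (x ⊕ 3/2) ⊗ (x ⊕ 4)
Answer: roots = 0 (mult 3), 3/2 (mult 2), 4 (mult 1)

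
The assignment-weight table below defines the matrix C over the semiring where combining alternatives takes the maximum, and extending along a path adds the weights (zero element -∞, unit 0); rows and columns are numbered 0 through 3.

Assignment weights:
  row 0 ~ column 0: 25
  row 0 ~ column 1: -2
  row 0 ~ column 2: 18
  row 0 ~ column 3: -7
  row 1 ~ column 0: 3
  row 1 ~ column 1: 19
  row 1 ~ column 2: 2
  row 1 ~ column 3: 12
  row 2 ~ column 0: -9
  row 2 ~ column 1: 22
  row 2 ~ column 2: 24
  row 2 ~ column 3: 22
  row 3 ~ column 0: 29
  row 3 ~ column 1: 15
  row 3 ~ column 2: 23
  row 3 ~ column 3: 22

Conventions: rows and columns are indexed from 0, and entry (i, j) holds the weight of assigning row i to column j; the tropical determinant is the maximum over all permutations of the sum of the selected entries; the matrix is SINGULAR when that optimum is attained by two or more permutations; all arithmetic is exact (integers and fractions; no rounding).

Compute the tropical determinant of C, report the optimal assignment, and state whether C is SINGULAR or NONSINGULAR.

σ = (0, 1, 2, 3): 25 + 19 + 24 + 22 = 90
σ = (0, 1, 3, 2): 25 + 19 + 22 + 23 = 89
σ = (0, 2, 1, 3): 25 + 2 + 22 + 22 = 71
σ = (0, 2, 3, 1): 25 + 2 + 22 + 15 = 64
σ = (0, 3, 1, 2): 25 + 12 + 22 + 23 = 82
σ = (0, 3, 2, 1): 25 + 12 + 24 + 15 = 76
σ = (1, 0, 2, 3): (-2) + 3 + 24 + 22 = 47
σ = (1, 0, 3, 2): (-2) + 3 + 22 + 23 = 46
σ = (1, 2, 0, 3): (-2) + 2 + (-9) + 22 = 13
σ = (1, 2, 3, 0): (-2) + 2 + 22 + 29 = 51
σ = (1, 3, 0, 2): (-2) + 12 + (-9) + 23 = 24
σ = (1, 3, 2, 0): (-2) + 12 + 24 + 29 = 63
σ = (2, 0, 1, 3): 18 + 3 + 22 + 22 = 65
σ = (2, 0, 3, 1): 18 + 3 + 22 + 15 = 58
σ = (2, 1, 0, 3): 18 + 19 + (-9) + 22 = 50
σ = (2, 1, 3, 0): 18 + 19 + 22 + 29 = 88
σ = (2, 3, 0, 1): 18 + 12 + (-9) + 15 = 36
σ = (2, 3, 1, 0): 18 + 12 + 22 + 29 = 81
σ = (3, 0, 1, 2): (-7) + 3 + 22 + 23 = 41
σ = (3, 0, 2, 1): (-7) + 3 + 24 + 15 = 35
σ = (3, 1, 0, 2): (-7) + 19 + (-9) + 23 = 26
σ = (3, 1, 2, 0): (-7) + 19 + 24 + 29 = 65
σ = (3, 2, 0, 1): (-7) + 2 + (-9) + 15 = 1
σ = (3, 2, 1, 0): (-7) + 2 + 22 + 29 = 46
Optimal value attained by: σ = (0, 1, 2, 3).
Answer: det⊕(C) = 90; verdict: NONSINGULAR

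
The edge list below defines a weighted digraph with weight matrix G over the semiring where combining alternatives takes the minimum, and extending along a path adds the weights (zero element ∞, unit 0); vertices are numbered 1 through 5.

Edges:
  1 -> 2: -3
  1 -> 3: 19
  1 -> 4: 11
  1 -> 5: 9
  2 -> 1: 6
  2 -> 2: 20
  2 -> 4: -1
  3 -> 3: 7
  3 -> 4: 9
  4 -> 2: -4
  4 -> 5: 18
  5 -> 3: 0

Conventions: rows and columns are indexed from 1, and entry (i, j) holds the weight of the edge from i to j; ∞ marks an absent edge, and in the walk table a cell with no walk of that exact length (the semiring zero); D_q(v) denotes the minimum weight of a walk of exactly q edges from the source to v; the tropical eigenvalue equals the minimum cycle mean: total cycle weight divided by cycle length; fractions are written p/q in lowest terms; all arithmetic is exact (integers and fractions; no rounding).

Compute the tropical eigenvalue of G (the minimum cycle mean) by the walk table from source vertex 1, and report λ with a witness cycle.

q=0: [0, ∞, ∞, ∞, ∞]
q=1: [∞, -3, 19, 11, 9]
q=2: [3, 7, 9, -4, 29]
q=3: [13, -8, 16, 6, 12]
q=4: [-2, 2, 12, -9, 22]
q=5: [8, -13, 17, 1, 7]
Optimal cycle mean attained by: cycle 2->4->2, total (-1) + (-4), length 2.
Answer: λ = -5/2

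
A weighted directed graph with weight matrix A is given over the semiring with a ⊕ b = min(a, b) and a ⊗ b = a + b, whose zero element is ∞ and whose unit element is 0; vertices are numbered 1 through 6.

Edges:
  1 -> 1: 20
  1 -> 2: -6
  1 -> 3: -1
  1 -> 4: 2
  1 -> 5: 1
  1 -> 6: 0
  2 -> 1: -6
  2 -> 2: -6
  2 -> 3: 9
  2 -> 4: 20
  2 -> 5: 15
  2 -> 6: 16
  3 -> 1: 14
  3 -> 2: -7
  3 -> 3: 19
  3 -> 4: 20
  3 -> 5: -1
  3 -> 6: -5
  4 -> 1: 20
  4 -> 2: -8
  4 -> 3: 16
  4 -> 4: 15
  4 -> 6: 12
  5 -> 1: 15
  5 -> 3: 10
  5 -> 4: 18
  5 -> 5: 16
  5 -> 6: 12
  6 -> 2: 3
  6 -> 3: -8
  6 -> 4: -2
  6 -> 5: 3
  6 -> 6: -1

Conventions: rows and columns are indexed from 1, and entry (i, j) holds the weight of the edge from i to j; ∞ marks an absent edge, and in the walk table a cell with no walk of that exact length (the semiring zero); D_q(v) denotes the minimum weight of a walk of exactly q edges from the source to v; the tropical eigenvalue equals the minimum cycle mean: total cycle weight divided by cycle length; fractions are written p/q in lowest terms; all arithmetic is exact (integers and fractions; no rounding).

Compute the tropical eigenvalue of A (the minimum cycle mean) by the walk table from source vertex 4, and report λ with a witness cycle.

q=0: [∞, ∞, ∞, 0, ∞, ∞]
q=1: [20, -8, 16, 15, ∞, 12]
q=2: [-14, -14, 1, 10, 7, 8]
q=3: [-20, -20, -15, -12, -13, -14]
q=4: [-26, -26, -22, -18, -19, -20]
q=5: [-32, -32, -28, -24, -25, -27]
q=6: [-38, -38, -35, -30, -31, -33]
Optimal cycle mean attained by: cycle 3->6->3, total (-5) + (-8), length 2.
Answer: λ = -13/2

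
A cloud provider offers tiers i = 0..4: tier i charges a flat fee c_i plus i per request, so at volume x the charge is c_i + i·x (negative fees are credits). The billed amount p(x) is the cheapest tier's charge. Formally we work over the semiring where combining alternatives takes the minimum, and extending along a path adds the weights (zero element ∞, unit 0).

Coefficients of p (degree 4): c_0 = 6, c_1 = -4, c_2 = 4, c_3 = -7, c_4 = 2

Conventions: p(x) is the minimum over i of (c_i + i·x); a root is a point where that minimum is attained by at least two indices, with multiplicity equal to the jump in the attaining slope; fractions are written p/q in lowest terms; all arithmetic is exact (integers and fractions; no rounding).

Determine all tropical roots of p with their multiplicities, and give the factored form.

hull edge (i=0, c=6) to (i=1, c=-4): slope -10, span 1
hull edge (i=1, c=-4) to (i=3, c=-7): slope -3/2, span 2
hull edge (i=3, c=-7) to (i=4, c=2): slope 9, span 1
Factored form: p(x) = 2 ⊗ (x ⊕ (-9)) ⊗ (x ⊕ 3/2) ⊗ (x ⊕ 3/2) ⊗ (x ⊕ 10)
Answer: roots = -9 (mult 1), 3/2 (mult 2), 10 (mult 1)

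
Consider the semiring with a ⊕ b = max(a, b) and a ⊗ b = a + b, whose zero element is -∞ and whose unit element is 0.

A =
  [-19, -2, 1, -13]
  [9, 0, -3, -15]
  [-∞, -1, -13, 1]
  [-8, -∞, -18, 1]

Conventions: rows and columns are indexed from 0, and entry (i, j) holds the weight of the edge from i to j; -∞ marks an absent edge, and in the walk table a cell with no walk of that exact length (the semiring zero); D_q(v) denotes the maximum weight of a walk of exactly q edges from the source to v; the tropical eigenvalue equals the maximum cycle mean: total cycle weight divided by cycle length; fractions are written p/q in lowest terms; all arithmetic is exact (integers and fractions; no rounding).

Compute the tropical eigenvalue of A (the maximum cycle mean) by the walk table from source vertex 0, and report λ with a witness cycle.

q=0: [0, -∞, -∞, -∞]
q=1: [-19, -2, 1, -13]
q=2: [7, 0, -5, 2]
q=3: [9, 5, 8, 3]
q=4: [14, 7, 10, 9]
Optimal cycle mean attained by: cycle 0->1->0, total (-2) + 9, length 2.
Answer: λ = 7/2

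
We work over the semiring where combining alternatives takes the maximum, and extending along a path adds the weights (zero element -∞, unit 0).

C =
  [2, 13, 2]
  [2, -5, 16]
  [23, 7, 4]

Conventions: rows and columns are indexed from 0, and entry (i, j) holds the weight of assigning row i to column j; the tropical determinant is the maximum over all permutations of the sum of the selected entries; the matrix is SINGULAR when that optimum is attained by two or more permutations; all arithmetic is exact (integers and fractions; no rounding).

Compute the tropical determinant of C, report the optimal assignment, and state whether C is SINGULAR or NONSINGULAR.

σ = (0, 1, 2): 2 + (-5) + 4 = 1
σ = (0, 2, 1): 2 + 16 + 7 = 25
σ = (1, 0, 2): 13 + 2 + 4 = 19
σ = (1, 2, 0): 13 + 16 + 23 = 52
σ = (2, 0, 1): 2 + 2 + 7 = 11
σ = (2, 1, 0): 2 + (-5) + 23 = 20
Optimal value attained by: σ = (1, 2, 0).
Answer: det⊕(C) = 52; verdict: NONSINGULAR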